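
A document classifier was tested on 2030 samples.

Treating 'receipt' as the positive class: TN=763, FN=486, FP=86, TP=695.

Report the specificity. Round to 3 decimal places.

0.899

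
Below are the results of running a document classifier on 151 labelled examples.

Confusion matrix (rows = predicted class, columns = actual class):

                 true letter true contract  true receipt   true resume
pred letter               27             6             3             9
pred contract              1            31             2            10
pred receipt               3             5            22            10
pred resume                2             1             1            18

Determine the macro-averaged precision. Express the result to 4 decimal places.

0.6682

Per-class precision (TP/(TP+FP)):
  letter: TP=27, FP=6+3+9=18 → 27/45 = 0.60000
  contract: TP=31, FP=1+2+10=13 → 31/44 = 0.70455
  receipt: TP=22, FP=3+5+10=18 → 22/40 = 0.55000
  resume: TP=18, FP=2+1+1=4 → 18/22 = 0.81818
Macro-precision = mean = (0.60000 + 0.70455 + 0.55000 + 0.81818) / 4 = 0.6682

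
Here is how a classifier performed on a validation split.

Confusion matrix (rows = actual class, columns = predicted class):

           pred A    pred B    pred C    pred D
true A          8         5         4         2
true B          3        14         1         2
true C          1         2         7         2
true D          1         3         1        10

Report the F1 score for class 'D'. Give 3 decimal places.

F1 score = 2·TP/(2·TP+FP+FN).
D: TP=10, FP=2+2+2=6, FN=1+3+1=5 → 20/31 = 0.6452

0.645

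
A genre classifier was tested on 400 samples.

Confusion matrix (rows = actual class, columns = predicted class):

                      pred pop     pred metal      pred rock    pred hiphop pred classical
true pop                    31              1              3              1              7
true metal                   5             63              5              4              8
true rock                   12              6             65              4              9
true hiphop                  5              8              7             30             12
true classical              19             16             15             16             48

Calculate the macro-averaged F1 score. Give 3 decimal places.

0.584

Per-class F1 score (2·TP/(2·TP+FP+FN)):
  pop: TP=31, FP=5+12+5+19=41, FN=1+3+1+7=12 → 62/115 = 0.5391
  metal: TP=63, FP=1+6+8+16=31, FN=5+5+4+8=22 → 126/179 = 0.7039
  rock: TP=65, FP=3+5+7+15=30, FN=12+6+4+9=31 → 130/191 = 0.6806
  hiphop: TP=30, FP=1+4+4+16=25, FN=5+8+7+12=32 → 60/117 = 0.5128
  classical: TP=48, FP=7+8+9+12=36, FN=19+16+15+16=66 → 96/198 = 0.4848
Macro-F1 score = mean = (0.5391 + 0.7039 + 0.6806 + 0.5128 + 0.4848) / 5 = 0.584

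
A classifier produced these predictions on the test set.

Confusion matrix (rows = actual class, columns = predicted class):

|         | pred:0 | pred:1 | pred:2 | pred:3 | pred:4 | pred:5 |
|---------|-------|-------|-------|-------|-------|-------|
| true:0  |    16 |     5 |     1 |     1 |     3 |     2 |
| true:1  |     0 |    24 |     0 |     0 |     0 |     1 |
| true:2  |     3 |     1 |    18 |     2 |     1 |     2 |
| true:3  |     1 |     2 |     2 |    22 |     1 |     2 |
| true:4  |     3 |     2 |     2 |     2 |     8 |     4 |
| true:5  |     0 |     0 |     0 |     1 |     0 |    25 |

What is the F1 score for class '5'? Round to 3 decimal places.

One-vs-rest for '5': TP = diagonal; FP = other classes predicted '5'; FN = '5' predicted as other.
F1 score = 2·TP/(2·TP+FP+FN).
5: TP=25, FP=2+1+2+2+4=11, FN=0+0+0+1+0=1 → 50/62 = 0.8065

0.806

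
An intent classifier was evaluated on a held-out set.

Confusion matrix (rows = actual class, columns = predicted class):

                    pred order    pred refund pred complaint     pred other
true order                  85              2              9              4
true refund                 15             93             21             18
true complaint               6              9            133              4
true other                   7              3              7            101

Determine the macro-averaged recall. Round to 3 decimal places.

0.803

Per-class recall (TP/(TP+FN)):
  order: TP=85, FN=2+9+4=15 → 85/100 = 0.8500
  refund: TP=93, FN=15+21+18=54 → 93/147 = 0.6327
  complaint: TP=133, FN=6+9+4=19 → 133/152 = 0.8750
  other: TP=101, FN=7+3+7=17 → 101/118 = 0.8559
Macro-recall = mean = (0.8500 + 0.6327 + 0.8750 + 0.8559) / 4 = 0.803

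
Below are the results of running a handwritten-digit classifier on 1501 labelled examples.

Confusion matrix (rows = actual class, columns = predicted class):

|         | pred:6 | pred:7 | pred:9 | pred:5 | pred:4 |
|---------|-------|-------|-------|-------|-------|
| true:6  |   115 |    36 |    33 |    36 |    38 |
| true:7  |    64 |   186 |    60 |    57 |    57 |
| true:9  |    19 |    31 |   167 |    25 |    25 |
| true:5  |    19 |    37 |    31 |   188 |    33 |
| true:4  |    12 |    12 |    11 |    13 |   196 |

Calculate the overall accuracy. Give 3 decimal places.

0.568

Accuracy = trace / total = (115+186+167+188+196=852) / 1501 = 852/1501 = 0.568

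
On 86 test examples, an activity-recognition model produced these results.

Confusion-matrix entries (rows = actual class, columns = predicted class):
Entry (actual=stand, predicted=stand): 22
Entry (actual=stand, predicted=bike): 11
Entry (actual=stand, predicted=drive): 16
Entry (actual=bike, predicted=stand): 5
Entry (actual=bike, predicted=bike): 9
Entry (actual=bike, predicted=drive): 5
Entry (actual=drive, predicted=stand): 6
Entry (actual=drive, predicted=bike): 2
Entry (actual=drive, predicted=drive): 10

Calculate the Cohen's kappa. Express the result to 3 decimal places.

Observed agreement pₒ = trace/N = 41/86 = 0.4767
Expected agreement pₑ = Σ (rowᵢ·colᵢ)/N² = (49·33 + 19·22 + 18·31)/86² = 0.3506
κ = (pₒ − pₑ)/(1 − pₑ) = (0.4767 − 0.3506)/(1 − 0.3506) = 0.194

0.194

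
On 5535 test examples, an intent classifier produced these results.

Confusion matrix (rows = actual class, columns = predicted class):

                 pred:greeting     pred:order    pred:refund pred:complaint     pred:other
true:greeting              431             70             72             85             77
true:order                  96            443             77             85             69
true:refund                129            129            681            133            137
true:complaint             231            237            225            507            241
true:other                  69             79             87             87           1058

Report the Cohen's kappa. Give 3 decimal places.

Observed agreement pₒ = trace/N = 3120/5535 = 0.5637
Expected agreement pₑ = Σ (rowᵢ·colᵢ)/N² = (735·956 + 770·958 + 1209·1142 + 1441·897 + 1380·1582)/5535² = 0.2055
κ = (pₒ − pₑ)/(1 − pₑ) = (0.5637 − 0.2055)/(1 − 0.2055) = 0.451

0.451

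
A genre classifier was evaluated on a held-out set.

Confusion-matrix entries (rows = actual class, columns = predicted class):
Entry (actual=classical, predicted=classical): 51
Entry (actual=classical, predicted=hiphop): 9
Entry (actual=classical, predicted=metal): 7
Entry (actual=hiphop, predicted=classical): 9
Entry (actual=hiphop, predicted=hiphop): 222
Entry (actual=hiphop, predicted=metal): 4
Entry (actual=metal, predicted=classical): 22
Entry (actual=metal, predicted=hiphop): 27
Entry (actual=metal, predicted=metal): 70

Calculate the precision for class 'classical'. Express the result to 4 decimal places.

0.6220

precision = TP/(TP+FP).
classical: TP=51, FP=9+22=31 → 51/82 = 0.62195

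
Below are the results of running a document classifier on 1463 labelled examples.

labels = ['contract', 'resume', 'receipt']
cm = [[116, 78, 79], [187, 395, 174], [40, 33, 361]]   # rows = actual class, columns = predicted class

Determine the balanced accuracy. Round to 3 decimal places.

0.593

Balanced accuracy = mean of per-class recall.
  contract: recall = 116/273 = 0.4249
  resume: recall = 395/756 = 0.5225
  receipt: recall = 361/434 = 0.8318
Mean = (0.4249 + 0.5225 + 0.8318) / 3 = 0.593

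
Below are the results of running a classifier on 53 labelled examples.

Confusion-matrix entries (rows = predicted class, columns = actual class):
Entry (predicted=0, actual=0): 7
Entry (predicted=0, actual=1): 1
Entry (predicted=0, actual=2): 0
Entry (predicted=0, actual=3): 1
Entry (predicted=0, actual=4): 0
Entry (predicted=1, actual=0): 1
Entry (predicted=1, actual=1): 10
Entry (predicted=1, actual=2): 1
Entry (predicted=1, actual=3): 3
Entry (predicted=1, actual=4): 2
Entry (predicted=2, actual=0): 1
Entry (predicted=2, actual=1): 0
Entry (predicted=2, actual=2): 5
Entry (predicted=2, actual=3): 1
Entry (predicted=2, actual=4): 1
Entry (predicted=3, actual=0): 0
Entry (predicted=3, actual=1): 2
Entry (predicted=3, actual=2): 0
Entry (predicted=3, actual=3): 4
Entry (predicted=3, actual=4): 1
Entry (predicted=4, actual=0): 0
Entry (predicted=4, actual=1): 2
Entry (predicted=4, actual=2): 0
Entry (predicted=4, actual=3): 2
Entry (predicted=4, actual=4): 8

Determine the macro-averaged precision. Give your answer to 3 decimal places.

0.646

Per-class precision (TP/(TP+FP)):
  0: TP=7, FP=1+0+1+0=2 → 7/9 = 0.7778
  1: TP=10, FP=1+1+3+2=7 → 10/17 = 0.5882
  2: TP=5, FP=1+0+1+1=3 → 5/8 = 0.6250
  3: TP=4, FP=0+2+0+1=3 → 4/7 = 0.5714
  4: TP=8, FP=0+2+0+2=4 → 8/12 = 0.6667
Macro-precision = mean = (0.7778 + 0.5882 + 0.6250 + 0.5714 + 0.6667) / 5 = 0.646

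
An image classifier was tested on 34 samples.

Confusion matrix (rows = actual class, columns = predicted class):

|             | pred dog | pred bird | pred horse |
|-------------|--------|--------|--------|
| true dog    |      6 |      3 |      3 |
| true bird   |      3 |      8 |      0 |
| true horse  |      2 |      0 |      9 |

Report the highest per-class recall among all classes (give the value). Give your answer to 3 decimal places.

0.818

Per-class recall (TP/(TP+FN)):
  dog: TP=6, FN=3+3=6 → 6/12 = 0.5000
  bird: TP=8, FN=3+0=3 → 8/11 = 0.7273
  horse: TP=9, FN=2+0=2 → 9/11 = 0.8182
Highest is class 'horse' with recall = 0.818.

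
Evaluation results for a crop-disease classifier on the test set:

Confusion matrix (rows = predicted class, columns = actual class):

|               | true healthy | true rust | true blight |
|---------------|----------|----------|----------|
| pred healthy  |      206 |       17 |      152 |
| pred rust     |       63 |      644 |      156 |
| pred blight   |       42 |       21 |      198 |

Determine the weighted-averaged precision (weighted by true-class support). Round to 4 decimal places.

Per-class precision (TP/(TP+FP)):
  healthy: TP=206, FP=17+152=169 → 206/375 = 0.54933
  rust: TP=644, FP=63+156=219 → 644/863 = 0.74623
  blight: TP=198, FP=42+21=63 → 198/261 = 0.75862
Weighted-precision = Σ (supportᵢ/N)·precisionᵢ with N=1499: (311/1499)·0.54933 + (682/1499)·0.74623 + (506/1499)·0.75862 = 0.7096

0.7096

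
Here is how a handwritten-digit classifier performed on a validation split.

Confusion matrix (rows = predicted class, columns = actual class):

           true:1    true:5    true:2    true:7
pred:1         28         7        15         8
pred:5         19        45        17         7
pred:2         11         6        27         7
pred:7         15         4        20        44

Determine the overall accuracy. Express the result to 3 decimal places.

0.514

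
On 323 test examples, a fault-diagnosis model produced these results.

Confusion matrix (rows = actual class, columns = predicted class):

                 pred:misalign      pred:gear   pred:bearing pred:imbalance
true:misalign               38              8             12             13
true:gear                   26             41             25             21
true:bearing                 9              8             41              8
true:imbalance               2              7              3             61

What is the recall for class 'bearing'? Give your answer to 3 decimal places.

recall = TP/(TP+FN).
bearing: TP=41, FN=9+8+8=25 → 41/66 = 0.6212

0.621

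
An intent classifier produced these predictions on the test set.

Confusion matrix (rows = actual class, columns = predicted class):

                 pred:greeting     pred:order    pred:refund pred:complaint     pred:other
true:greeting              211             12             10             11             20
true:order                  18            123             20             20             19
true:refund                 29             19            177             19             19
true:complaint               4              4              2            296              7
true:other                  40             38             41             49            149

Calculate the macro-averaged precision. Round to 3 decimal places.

0.696

Per-class precision (TP/(TP+FP)):
  greeting: TP=211, FP=18+29+4+40=91 → 211/302 = 0.6987
  order: TP=123, FP=12+19+4+38=73 → 123/196 = 0.6276
  refund: TP=177, FP=10+20+2+41=73 → 177/250 = 0.7080
  complaint: TP=296, FP=11+20+19+49=99 → 296/395 = 0.7494
  other: TP=149, FP=20+19+19+7=65 → 149/214 = 0.6963
Macro-precision = mean = (0.6987 + 0.6276 + 0.7080 + 0.7494 + 0.6963) / 5 = 0.696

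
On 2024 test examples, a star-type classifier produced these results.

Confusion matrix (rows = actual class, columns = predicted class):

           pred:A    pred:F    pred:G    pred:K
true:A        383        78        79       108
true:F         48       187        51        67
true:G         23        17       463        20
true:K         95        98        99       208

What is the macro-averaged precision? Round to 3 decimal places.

Per-class precision (TP/(TP+FP)):
  A: TP=383, FP=48+23+95=166 → 383/549 = 0.6976
  F: TP=187, FP=78+17+98=193 → 187/380 = 0.4921
  G: TP=463, FP=79+51+99=229 → 463/692 = 0.6691
  K: TP=208, FP=108+67+20=195 → 208/403 = 0.5161
Macro-precision = mean = (0.6976 + 0.4921 + 0.6691 + 0.5161) / 4 = 0.594

0.594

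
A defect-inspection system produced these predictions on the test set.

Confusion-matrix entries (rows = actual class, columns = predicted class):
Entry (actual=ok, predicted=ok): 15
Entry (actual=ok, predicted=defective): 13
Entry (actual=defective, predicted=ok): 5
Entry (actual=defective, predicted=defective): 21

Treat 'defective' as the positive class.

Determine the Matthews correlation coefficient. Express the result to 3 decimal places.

0.355

MCC = (TP·TN − FP·FN) / √((TP+FP)(TP+FN)(TN+FP)(TN+FN))
Numerator = 21·15 − 13·5 = 250
Denominator = √(34·26·28·20) = √495040 = 703.5908
MCC = 250 / 703.5908 = 0.355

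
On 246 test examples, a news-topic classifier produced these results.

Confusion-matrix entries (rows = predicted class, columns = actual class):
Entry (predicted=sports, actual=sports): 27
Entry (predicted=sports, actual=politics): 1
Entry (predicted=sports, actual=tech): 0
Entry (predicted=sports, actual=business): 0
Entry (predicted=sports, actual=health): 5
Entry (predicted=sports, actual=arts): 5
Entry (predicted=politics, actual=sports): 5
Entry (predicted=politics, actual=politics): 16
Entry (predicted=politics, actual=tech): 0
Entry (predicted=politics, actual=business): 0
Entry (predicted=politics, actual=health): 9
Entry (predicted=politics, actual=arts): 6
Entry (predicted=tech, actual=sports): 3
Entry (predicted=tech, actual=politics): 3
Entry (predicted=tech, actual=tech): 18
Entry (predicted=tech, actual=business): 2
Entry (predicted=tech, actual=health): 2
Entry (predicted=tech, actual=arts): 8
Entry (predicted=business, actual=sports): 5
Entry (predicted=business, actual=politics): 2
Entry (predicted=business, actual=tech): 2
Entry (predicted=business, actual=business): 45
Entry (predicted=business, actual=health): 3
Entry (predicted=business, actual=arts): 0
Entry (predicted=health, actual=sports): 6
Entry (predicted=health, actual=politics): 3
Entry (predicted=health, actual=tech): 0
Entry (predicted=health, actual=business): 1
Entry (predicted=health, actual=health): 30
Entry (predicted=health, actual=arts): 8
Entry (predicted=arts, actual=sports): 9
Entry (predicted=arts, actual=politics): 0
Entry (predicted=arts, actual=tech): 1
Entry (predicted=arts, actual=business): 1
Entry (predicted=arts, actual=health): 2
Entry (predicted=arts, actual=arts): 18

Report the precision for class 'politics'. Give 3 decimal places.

Take TP from the diagonal, FP from the rest of the 'politics' prediction marginal, FN from the rest of the 'politics' actual marginal.
precision = TP/(TP+FP).
politics: TP=16, FP=5+0+0+9+6=20 → 16/36 = 0.4444

0.444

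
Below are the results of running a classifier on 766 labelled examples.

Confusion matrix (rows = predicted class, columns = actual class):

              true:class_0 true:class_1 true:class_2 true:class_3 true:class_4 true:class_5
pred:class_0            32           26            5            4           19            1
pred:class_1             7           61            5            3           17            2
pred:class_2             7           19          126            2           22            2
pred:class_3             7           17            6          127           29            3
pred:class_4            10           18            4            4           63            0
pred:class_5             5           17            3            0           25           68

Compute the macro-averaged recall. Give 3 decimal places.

0.644

Per-class recall (TP/(TP+FN)):
  class_0: TP=32, FN=7+7+7+10+5=36 → 32/68 = 0.4706
  class_1: TP=61, FN=26+19+17+18+17=97 → 61/158 = 0.3861
  class_2: TP=126, FN=5+5+6+4+3=23 → 126/149 = 0.8456
  class_3: TP=127, FN=4+3+2+4+0=13 → 127/140 = 0.9071
  class_4: TP=63, FN=19+17+22+29+25=112 → 63/175 = 0.3600
  class_5: TP=68, FN=1+2+2+3+0=8 → 68/76 = 0.8947
Macro-recall = mean = (0.4706 + 0.3861 + 0.8456 + 0.9071 + 0.3600 + 0.8947) / 6 = 0.644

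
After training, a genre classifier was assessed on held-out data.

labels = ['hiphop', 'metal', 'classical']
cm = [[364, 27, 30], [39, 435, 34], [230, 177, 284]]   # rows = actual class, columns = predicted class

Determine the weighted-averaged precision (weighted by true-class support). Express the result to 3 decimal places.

0.711

Per-class precision (TP/(TP+FP)):
  hiphop: TP=364, FP=39+230=269 → 364/633 = 0.5750
  metal: TP=435, FP=27+177=204 → 435/639 = 0.6808
  classical: TP=284, FP=30+34=64 → 284/348 = 0.8161
Weighted-precision = Σ (supportᵢ/N)·precisionᵢ with N=1620: (421/1620)·0.5750 + (508/1620)·0.6808 + (691/1620)·0.8161 = 0.711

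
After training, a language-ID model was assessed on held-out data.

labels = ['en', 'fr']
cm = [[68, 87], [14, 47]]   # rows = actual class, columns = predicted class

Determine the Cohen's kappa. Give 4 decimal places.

Observed agreement pₒ = trace/N = 115/216 = 0.53241
Expected agreement pₑ = Σ (rowᵢ·colᵢ)/N² = (155·82 + 61·134)/216² = 0.44762
κ = (pₒ − pₑ)/(1 − pₑ) = (0.53241 − 0.44762)/(1 − 0.44762) = 0.1535

0.1535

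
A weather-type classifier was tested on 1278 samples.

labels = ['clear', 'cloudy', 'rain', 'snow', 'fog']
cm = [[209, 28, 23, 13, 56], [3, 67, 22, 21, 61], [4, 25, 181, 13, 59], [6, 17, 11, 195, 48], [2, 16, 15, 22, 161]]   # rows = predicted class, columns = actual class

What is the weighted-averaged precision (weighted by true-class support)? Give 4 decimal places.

Per-class precision (TP/(TP+FP)):
  clear: TP=209, FP=28+23+13+56=120 → 209/329 = 0.63526
  cloudy: TP=67, FP=3+22+21+61=107 → 67/174 = 0.38506
  rain: TP=181, FP=4+25+13+59=101 → 181/282 = 0.64184
  snow: TP=195, FP=6+17+11+48=82 → 195/277 = 0.70397
  fog: TP=161, FP=2+16+15+22=55 → 161/216 = 0.74537
Weighted-precision = Σ (supportᵢ/N)·precisionᵢ with N=1278: (224/1278)·0.63526 + (153/1278)·0.38506 + (252/1278)·0.64184 + (264/1278)·0.70397 + (385/1278)·0.74537 = 0.6540

0.6540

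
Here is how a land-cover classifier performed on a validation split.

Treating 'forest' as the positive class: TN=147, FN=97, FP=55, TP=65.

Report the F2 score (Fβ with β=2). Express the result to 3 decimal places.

Fβ = (1+β²)·TP / ((1+β²)·TP + β²·FN + FP), with β²=4
= 5·65 / (5·65 + 4·97 + 55) = 0.423

0.423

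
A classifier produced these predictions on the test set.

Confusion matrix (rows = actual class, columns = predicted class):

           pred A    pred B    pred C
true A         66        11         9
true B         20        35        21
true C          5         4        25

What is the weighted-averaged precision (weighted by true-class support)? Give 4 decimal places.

Per-class precision (TP/(TP+FP)):
  A: TP=66, FP=20+5=25 → 66/91 = 0.72527
  B: TP=35, FP=11+4=15 → 35/50 = 0.70000
  C: TP=25, FP=9+21=30 → 25/55 = 0.45455
Weighted-precision = Σ (supportᵢ/N)·precisionᵢ with N=196: (86/196)·0.72527 + (76/196)·0.70000 + (34/196)·0.45455 = 0.6685

0.6685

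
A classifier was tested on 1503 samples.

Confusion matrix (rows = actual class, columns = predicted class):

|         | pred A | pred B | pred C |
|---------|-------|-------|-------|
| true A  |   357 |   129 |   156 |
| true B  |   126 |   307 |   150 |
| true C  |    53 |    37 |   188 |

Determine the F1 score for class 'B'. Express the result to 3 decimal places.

Treat 'B' as positive and all other classes as negative.
F1 score = 2·TP/(2·TP+FP+FN).
B: TP=307, FP=129+37=166, FN=126+150=276 → 614/1056 = 0.5814

0.581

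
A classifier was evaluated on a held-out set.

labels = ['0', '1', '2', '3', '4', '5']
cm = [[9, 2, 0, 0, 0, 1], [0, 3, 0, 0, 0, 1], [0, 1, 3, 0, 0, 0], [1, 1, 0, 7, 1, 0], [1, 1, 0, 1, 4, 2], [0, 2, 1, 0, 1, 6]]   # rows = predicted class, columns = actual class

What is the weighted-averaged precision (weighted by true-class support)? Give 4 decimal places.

Per-class precision (TP/(TP+FP)):
  0: TP=9, FP=2+0+0+0+1=3 → 9/12 = 0.75000
  1: TP=3, FP=0+0+0+0+1=1 → 3/4 = 0.75000
  2: TP=3, FP=0+1+0+0+0=1 → 3/4 = 0.75000
  3: TP=7, FP=1+1+0+1+0=3 → 7/10 = 0.70000
  4: TP=4, FP=1+1+0+1+2=5 → 4/9 = 0.44444
  5: TP=6, FP=0+2+1+0+1=4 → 6/10 = 0.60000
Weighted-precision = Σ (supportᵢ/N)·precisionᵢ with N=49: (11/49)·0.75000 + (10/49)·0.75000 + (4/49)·0.75000 + (8/49)·0.70000 + (6/49)·0.44444 + (10/49)·0.60000 = 0.6738

0.6738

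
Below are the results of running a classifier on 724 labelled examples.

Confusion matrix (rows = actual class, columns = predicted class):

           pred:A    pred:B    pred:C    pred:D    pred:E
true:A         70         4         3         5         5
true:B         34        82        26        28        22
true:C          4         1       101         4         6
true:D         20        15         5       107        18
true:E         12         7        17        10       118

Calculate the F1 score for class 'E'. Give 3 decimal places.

F1 score = 2·TP/(2·TP+FP+FN).
E: TP=118, FP=5+22+6+18=51, FN=12+7+17+10=46 → 236/333 = 0.7087

0.709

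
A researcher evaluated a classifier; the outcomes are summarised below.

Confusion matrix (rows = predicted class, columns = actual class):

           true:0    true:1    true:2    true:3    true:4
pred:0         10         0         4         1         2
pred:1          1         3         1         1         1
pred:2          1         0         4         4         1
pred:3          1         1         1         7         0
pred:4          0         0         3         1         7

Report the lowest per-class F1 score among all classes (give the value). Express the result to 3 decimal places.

0.348

Per-class F1 score (2·TP/(2·TP+FP+FN)):
  0: TP=10, FP=0+4+1+2=7, FN=1+1+1+0=3 → 20/30 = 0.6667
  1: TP=3, FP=1+1+1+1=4, FN=0+0+1+0=1 → 6/11 = 0.5455
  2: TP=4, FP=1+0+4+1=6, FN=4+1+1+3=9 → 8/23 = 0.3478
  3: TP=7, FP=1+1+1+0=3, FN=1+1+4+1=7 → 14/24 = 0.5833
  4: TP=7, FP=0+0+3+1=4, FN=2+1+1+0=4 → 14/22 = 0.6364
Lowest is class '2' with F1 score = 0.348.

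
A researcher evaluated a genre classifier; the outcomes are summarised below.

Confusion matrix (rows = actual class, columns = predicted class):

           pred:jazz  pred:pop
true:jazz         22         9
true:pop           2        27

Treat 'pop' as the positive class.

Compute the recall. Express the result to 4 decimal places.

Recall = TP/(TP+FN) = 27/(27+2) = 27/29 = 0.9310

0.9310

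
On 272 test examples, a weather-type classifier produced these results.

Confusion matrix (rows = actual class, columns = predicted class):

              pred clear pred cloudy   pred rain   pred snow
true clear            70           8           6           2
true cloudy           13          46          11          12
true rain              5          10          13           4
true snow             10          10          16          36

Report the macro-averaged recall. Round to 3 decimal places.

0.570

Per-class recall (TP/(TP+FN)):
  clear: TP=70, FN=8+6+2=16 → 70/86 = 0.8140
  cloudy: TP=46, FN=13+11+12=36 → 46/82 = 0.5610
  rain: TP=13, FN=5+10+4=19 → 13/32 = 0.4063
  snow: TP=36, FN=10+10+16=36 → 36/72 = 0.5000
Macro-recall = mean = (0.8140 + 0.5610 + 0.4063 + 0.5000) / 4 = 0.570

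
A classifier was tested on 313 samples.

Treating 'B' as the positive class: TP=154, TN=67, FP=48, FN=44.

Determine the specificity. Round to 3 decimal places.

0.583

Specificity = TN/(TN+FP) = 67/(67+48) = 0.583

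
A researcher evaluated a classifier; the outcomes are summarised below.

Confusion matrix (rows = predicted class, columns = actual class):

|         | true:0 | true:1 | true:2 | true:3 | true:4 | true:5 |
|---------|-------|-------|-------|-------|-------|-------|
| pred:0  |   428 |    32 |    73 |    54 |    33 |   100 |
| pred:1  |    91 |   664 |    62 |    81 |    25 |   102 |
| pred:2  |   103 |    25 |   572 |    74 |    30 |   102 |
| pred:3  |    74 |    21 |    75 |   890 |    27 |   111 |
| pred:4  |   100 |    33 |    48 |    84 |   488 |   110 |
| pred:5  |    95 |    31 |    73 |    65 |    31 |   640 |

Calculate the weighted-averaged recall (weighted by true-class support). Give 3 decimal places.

Per-class recall (TP/(TP+FN)):
  0: TP=428, FN=91+103+74+100+95=463 → 428/891 = 0.4804
  1: TP=664, FN=32+25+21+33+31=142 → 664/806 = 0.8238
  2: TP=572, FN=73+62+75+48+73=331 → 572/903 = 0.6334
  3: TP=890, FN=54+81+74+84+65=358 → 890/1248 = 0.7131
  4: TP=488, FN=33+25+30+27+31=146 → 488/634 = 0.7697
  5: TP=640, FN=100+102+102+111+110=525 → 640/1165 = 0.5494
Weighted-recall = Σ (supportᵢ/N)·recallᵢ with N=5647: (891/5647)·0.4804 + (806/5647)·0.8238 + (903/5647)·0.6334 + (1248/5647)·0.7131 + (634/5647)·0.7697 + (1165/5647)·0.5494 = 0.652

0.652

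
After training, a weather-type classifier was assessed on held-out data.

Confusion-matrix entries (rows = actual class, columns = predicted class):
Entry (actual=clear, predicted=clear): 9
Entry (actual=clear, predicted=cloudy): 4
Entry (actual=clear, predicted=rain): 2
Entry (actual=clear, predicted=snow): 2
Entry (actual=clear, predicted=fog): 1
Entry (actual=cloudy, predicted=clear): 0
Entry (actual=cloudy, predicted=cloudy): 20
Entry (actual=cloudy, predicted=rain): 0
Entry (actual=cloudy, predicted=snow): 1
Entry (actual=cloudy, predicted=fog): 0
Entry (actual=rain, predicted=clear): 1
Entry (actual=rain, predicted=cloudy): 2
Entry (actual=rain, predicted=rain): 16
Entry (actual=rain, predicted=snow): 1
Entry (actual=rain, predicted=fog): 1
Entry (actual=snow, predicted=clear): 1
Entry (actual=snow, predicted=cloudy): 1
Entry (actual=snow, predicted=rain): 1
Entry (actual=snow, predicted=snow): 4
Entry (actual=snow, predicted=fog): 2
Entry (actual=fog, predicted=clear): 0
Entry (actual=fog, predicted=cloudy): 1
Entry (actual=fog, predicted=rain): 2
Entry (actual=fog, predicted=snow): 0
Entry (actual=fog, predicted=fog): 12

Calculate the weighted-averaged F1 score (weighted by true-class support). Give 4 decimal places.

0.7162

Per-class F1 score (2·TP/(2·TP+FP+FN)):
  clear: TP=9, FP=0+1+1+0=2, FN=4+2+2+1=9 → 18/29 = 0.62069
  cloudy: TP=20, FP=4+2+1+1=8, FN=0+0+1+0=1 → 40/49 = 0.81633
  rain: TP=16, FP=2+0+1+2=5, FN=1+2+1+1=5 → 32/42 = 0.76190
  snow: TP=4, FP=2+1+1+0=4, FN=1+1+1+2=5 → 8/17 = 0.47059
  fog: TP=12, FP=1+0+1+2=4, FN=0+1+2+0=3 → 24/31 = 0.77419
Weighted-F1 score = Σ (supportᵢ/N)·F1 scoreᵢ with N=84: (18/84)·0.62069 + (21/84)·0.81633 + (21/84)·0.76190 + (9/84)·0.47059 + (15/84)·0.77419 = 0.7162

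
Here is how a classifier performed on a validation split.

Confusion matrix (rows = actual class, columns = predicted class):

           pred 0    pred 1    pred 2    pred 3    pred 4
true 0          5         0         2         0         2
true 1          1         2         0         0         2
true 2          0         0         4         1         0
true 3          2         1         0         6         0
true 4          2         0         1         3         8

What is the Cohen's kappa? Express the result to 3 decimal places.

0.477

Observed agreement pₒ = trace/N = 25/42 = 0.5952
Expected agreement pₑ = Σ (rowᵢ·colᵢ)/N² = (9·10 + 5·3 + 5·7 + 9·10 + 14·12)/42² = 0.2256
κ = (pₒ − pₑ)/(1 − pₑ) = (0.5952 − 0.2256)/(1 − 0.2256) = 0.477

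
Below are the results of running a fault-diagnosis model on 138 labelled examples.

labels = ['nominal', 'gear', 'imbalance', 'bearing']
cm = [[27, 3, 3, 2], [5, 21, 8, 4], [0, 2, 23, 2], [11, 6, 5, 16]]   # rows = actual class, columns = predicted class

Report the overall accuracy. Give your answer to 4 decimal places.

Accuracy = trace / total = (27+21+23+16=87) / 138 = 87/138 = 0.6304

0.6304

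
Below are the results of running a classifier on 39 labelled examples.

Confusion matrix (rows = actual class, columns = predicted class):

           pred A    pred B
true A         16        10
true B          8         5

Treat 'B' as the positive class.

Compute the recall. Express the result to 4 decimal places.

0.3846

Recall = TP/(TP+FN) = 5/(5+8) = 5/13 = 0.3846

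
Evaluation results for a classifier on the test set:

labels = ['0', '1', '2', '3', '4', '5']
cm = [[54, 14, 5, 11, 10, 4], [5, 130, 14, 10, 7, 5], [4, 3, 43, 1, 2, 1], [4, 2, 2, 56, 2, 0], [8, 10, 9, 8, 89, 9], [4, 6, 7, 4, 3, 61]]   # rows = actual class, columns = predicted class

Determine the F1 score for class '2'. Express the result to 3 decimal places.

One-vs-rest for '2': TP = diagonal; FP = other classes predicted '2'; FN = '2' predicted as other.
F1 score = 2·TP/(2·TP+FP+FN).
2: TP=43, FP=5+14+2+9+7=37, FN=4+3+1+2+1=11 → 86/134 = 0.6418

0.642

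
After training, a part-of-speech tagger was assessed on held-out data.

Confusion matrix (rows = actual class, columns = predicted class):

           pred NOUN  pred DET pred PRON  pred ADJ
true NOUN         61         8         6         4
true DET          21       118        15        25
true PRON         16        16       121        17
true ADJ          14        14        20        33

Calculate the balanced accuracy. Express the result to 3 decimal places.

Balanced accuracy = mean of per-class recall.
  NOUN: recall = 61/79 = 0.7722
  DET: recall = 118/179 = 0.6592
  PRON: recall = 121/170 = 0.7118
  ADJ: recall = 33/81 = 0.4074
Mean = (0.7722 + 0.6592 + 0.7118 + 0.4074) / 4 = 0.638

0.638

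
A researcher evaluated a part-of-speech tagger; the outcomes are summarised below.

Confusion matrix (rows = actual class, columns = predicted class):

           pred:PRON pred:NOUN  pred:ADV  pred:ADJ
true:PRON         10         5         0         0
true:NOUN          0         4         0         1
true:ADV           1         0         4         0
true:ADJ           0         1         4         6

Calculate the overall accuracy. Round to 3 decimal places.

0.667

Accuracy = trace / total = (10+4+4+6=24) / 36 = 24/36 = 0.667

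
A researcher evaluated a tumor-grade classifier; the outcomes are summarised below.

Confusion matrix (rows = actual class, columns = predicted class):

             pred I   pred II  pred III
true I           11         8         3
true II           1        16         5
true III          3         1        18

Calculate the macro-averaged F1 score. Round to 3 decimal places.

Per-class F1 score (2·TP/(2·TP+FP+FN)):
  I: TP=11, FP=1+3=4, FN=8+3=11 → 22/37 = 0.5946
  II: TP=16, FP=8+1=9, FN=1+5=6 → 32/47 = 0.6809
  III: TP=18, FP=3+5=8, FN=3+1=4 → 36/48 = 0.7500
Macro-F1 score = mean = (0.5946 + 0.6809 + 0.7500) / 3 = 0.675

0.675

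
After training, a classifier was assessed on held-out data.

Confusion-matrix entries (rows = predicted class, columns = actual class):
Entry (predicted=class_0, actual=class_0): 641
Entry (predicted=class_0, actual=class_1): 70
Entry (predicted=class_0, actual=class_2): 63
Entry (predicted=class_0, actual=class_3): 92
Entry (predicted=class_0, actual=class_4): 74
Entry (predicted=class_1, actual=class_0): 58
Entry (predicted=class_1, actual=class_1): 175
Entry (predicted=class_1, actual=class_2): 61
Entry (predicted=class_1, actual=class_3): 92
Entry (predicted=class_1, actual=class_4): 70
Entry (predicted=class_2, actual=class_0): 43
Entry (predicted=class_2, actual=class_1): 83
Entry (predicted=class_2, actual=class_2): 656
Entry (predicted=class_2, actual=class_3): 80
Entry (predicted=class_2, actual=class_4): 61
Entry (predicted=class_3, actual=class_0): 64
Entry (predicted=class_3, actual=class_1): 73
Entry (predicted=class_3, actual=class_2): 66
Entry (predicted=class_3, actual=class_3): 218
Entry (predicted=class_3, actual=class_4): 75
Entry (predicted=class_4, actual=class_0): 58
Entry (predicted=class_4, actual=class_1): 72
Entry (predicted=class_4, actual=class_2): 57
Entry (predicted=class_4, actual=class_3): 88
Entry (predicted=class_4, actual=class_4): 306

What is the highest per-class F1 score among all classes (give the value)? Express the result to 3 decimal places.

Per-class F1 score (2·TP/(2·TP+FP+FN)):
  class_0: TP=641, FP=70+63+92+74=299, FN=58+43+64+58=223 → 1282/1804 = 0.7106
  class_1: TP=175, FP=58+61+92+70=281, FN=70+83+73+72=298 → 350/929 = 0.3767
  class_2: TP=656, FP=43+83+80+61=267, FN=63+61+66+57=247 → 1312/1826 = 0.7185
  class_3: TP=218, FP=64+73+66+75=278, FN=92+92+80+88=352 → 436/1066 = 0.4090
  class_4: TP=306, FP=58+72+57+88=275, FN=74+70+61+75=280 → 612/1167 = 0.5244
Highest is class 'class_2' with F1 score = 0.719.

0.719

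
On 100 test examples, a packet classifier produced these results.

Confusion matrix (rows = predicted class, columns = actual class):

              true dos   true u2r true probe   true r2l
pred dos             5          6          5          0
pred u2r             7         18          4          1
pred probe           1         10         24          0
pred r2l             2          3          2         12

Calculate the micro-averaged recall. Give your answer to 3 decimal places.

0.590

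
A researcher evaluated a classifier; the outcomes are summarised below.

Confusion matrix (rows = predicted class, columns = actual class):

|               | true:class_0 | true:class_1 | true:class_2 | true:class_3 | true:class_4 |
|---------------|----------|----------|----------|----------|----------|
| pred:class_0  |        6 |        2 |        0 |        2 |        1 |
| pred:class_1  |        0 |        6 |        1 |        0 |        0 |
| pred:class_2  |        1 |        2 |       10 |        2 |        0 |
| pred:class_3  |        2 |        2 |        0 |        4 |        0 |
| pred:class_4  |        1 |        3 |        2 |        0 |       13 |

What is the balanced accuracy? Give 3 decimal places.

0.640

Balanced accuracy = mean of per-class recall.
  class_0: recall = 6/10 = 0.6000
  class_1: recall = 6/15 = 0.4000
  class_2: recall = 10/13 = 0.7692
  class_3: recall = 4/8 = 0.5000
  class_4: recall = 13/14 = 0.9286
Mean = (0.6000 + 0.4000 + 0.7692 + 0.5000 + 0.9286) / 5 = 0.640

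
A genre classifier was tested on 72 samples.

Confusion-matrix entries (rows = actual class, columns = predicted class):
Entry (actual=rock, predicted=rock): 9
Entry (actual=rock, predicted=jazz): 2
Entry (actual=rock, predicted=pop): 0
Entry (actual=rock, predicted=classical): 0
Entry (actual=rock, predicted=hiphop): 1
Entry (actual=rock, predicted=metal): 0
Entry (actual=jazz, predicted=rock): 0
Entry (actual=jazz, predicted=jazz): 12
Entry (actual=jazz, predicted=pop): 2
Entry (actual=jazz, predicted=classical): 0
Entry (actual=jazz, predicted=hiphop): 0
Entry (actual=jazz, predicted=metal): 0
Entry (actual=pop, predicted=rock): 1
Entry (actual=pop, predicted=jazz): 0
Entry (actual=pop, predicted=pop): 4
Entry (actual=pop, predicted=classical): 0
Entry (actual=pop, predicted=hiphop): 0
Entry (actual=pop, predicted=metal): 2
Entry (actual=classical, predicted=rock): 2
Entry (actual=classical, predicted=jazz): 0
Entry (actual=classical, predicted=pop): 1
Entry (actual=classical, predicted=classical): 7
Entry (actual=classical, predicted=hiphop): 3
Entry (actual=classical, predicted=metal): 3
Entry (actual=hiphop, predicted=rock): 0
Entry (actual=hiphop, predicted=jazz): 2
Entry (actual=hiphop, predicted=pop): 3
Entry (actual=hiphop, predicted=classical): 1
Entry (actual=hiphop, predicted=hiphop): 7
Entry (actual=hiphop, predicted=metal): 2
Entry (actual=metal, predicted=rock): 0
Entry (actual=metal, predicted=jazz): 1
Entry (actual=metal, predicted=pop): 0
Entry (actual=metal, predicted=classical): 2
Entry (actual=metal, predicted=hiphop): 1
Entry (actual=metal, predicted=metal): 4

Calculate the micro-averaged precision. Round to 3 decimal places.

Micro-averaging pools counts across classes: ΣTP=43, ΣFP=29, ΣFN=29.
Micro-precision = TP/(TP+FP) on pooled counts = 0.597 (equals overall accuracy in single-label multiclass).

0.597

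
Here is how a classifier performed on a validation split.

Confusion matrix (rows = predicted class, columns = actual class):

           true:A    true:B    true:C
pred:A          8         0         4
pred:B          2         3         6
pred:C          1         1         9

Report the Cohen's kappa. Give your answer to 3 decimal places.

0.383

Observed agreement pₒ = trace/N = 20/34 = 0.5882
Expected agreement pₑ = Σ (rowᵢ·colᵢ)/N² = (11·12 + 4·11 + 19·11)/34² = 0.3330
κ = (pₒ − pₑ)/(1 − pₑ) = (0.5882 − 0.3330)/(1 − 0.3330) = 0.383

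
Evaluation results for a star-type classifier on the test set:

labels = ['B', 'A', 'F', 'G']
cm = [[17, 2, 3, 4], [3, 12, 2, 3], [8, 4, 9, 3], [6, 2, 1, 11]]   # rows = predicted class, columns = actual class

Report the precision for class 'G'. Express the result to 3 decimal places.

Take TP from the diagonal, FP from the rest of the 'G' prediction marginal, FN from the rest of the 'G' actual marginal.
precision = TP/(TP+FP).
G: TP=11, FP=6+2+1=9 → 11/20 = 0.5500

0.550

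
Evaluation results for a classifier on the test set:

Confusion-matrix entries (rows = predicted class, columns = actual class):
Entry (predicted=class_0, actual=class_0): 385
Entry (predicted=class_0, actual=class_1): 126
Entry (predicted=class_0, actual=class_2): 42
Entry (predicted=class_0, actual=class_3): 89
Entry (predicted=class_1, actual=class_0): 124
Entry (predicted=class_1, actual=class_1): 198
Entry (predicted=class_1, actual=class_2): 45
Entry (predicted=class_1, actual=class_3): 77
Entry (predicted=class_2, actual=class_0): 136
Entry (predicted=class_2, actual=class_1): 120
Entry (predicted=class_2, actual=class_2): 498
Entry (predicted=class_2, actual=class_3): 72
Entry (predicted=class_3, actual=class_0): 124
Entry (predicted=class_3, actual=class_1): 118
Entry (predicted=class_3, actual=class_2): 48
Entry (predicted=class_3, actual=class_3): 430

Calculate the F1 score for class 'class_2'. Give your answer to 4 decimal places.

0.6827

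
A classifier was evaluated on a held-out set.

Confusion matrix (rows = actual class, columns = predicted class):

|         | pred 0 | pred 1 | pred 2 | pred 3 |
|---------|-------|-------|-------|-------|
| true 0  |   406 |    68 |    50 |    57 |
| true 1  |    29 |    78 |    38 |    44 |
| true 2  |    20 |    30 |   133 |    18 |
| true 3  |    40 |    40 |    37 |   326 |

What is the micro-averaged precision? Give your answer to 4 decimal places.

Micro-averaging pools counts across classes: ΣTP=943, ΣFP=471, ΣFN=471.
Micro-precision = TP/(TP+FP) on pooled counts = 0.6669 (equals overall accuracy in single-label multiclass).

0.6669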